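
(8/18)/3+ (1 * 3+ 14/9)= 127/27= 4.70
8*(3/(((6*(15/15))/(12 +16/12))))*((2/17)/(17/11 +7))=1760/2397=0.73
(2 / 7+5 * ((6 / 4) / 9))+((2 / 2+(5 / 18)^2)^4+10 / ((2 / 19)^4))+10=6284040303383959 / 77139724032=81463.09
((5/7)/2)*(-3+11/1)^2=160/7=22.86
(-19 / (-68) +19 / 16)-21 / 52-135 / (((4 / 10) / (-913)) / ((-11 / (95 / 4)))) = -9588181539 / 67184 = -142715.25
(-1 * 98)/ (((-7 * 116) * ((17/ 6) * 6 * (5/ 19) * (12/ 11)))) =1463/ 59160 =0.02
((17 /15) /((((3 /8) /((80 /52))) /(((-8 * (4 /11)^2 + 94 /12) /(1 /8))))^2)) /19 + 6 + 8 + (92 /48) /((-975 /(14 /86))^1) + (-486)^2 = 11748265212458377531 /49123101069900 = 239159.68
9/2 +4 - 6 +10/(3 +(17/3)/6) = 715/142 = 5.04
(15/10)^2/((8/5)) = 45/32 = 1.41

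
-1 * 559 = -559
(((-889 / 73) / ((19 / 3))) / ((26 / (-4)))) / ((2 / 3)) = 8001 / 18031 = 0.44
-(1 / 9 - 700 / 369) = 659 / 369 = 1.79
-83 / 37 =-2.24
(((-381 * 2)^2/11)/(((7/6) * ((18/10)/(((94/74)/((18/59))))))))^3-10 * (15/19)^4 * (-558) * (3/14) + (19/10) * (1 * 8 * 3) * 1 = 466386885251227420198199131214974/406841755896683415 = 1146359434575012.90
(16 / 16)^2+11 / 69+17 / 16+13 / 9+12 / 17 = 246175 / 56304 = 4.37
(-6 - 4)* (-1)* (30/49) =300/49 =6.12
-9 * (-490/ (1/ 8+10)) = 3920/ 9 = 435.56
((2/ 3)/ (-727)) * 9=-6/ 727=-0.01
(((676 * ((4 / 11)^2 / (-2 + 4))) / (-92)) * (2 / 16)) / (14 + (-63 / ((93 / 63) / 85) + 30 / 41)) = 214799 / 12779343973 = 0.00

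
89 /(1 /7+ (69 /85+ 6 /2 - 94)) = -52955 /53577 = -0.99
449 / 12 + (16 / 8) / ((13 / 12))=6125 / 156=39.26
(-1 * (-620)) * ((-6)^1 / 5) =-744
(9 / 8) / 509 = 9 / 4072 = 0.00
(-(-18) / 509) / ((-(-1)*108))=1 / 3054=0.00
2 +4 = 6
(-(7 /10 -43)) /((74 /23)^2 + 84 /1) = 223767 /499120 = 0.45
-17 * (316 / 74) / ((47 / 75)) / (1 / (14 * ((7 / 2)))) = -5676.28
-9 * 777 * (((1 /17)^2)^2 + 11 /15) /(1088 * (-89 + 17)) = 118977607 /1817416960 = 0.07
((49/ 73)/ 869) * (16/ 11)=784/ 697807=0.00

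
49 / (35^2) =1 / 25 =0.04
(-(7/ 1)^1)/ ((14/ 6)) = -3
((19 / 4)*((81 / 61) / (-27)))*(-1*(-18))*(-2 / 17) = 0.49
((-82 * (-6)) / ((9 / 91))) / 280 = 533 / 30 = 17.77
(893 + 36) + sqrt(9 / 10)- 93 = 3*sqrt(10) / 10 + 836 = 836.95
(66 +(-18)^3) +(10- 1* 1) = -5757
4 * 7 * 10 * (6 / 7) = 240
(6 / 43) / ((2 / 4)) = 12 / 43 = 0.28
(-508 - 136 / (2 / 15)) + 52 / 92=-1527.43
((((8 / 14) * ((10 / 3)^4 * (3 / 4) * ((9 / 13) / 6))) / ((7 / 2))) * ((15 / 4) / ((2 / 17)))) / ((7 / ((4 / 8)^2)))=53125 / 26754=1.99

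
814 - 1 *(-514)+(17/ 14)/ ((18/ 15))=111637/ 84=1329.01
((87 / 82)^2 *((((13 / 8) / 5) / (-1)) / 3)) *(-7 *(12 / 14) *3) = 295191 / 134480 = 2.20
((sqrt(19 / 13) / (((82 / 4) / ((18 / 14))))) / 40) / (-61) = -9*sqrt(247) / 4551820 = -0.00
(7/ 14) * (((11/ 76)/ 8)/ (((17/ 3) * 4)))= 33/ 82688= 0.00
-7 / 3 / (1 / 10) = -70 / 3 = -23.33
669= 669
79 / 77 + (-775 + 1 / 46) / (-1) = 2748607 / 3542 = 776.00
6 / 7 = 0.86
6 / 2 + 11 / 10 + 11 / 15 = 29 / 6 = 4.83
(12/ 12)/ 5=0.20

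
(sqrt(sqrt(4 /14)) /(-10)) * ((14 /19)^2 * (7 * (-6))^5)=1829677248 * 2^(1 /4) * 7^(3 /4) /1805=5187741.30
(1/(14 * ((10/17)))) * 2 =17/70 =0.24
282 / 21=94 / 7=13.43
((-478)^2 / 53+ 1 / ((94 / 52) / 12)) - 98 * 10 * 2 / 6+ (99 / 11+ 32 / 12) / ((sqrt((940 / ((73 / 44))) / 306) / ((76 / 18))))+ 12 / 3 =133 * sqrt(6415970) / 9306+ 29854564 / 7473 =4031.19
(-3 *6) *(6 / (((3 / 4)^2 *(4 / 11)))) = -528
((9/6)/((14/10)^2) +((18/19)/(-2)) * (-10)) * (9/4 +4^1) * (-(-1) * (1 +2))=768375/7448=103.17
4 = 4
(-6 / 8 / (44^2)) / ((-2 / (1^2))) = 3 / 15488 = 0.00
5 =5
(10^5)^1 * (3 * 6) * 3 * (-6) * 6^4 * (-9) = 377913600000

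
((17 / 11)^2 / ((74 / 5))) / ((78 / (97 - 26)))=102595 / 698412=0.15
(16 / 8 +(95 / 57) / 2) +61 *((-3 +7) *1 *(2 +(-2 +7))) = 10265 / 6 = 1710.83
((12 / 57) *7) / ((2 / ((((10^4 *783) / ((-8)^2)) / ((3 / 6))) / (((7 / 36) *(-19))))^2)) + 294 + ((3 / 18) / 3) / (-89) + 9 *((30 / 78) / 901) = 2911985842635479314673 / 900926782938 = 3232211426.93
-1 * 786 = -786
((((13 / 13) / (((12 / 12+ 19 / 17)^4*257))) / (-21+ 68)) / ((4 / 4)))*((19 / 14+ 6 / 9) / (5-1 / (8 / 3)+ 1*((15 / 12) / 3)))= 7099285 / 4296001292352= 0.00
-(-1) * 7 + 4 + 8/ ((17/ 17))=19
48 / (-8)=-6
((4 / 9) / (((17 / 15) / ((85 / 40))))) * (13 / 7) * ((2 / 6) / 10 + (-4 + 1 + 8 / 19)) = -18863 / 4788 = -3.94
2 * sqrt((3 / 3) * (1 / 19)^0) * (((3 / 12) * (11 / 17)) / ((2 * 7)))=11 / 476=0.02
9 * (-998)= -8982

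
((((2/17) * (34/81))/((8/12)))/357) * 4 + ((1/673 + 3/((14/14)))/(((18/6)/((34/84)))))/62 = 211487/28728351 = 0.01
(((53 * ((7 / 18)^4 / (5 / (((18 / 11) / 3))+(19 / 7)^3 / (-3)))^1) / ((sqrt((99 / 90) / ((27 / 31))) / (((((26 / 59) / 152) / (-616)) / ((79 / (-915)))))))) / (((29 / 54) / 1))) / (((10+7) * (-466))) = -24723349105 * sqrt(10230) / 452500695794034632448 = -0.00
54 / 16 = 3.38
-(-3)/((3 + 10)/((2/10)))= 3/65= 0.05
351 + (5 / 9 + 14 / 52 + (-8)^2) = 415.82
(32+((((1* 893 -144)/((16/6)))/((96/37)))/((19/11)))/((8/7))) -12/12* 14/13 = 43383337/505856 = 85.76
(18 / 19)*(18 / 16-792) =-2997 / 4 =-749.25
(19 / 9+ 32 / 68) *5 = 1975 / 153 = 12.91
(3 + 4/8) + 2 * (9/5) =71/10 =7.10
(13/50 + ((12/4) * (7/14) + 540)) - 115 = 10669/25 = 426.76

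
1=1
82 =82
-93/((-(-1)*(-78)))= 31/26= 1.19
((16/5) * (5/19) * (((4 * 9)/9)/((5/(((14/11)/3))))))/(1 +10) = 896/34485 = 0.03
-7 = -7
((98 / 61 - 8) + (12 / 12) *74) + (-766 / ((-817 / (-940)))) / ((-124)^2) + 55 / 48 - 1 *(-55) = 284360269219 / 2298881136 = 123.70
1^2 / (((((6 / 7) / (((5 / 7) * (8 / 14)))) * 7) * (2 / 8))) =0.27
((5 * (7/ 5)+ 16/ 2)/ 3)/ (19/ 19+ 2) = 1.67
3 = 3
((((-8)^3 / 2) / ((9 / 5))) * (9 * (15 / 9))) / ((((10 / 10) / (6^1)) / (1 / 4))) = -3200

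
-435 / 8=-54.38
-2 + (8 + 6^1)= 12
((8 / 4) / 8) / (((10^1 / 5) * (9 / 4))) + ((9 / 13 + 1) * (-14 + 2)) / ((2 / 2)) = -4739 / 234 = -20.25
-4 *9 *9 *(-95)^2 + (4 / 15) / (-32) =-350892001 / 120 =-2924100.01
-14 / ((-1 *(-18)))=-7 / 9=-0.78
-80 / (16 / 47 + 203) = -3760 / 9557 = -0.39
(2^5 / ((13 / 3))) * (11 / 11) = 96 / 13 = 7.38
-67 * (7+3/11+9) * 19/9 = -227867/99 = -2301.69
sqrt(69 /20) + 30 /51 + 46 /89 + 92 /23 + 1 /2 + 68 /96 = sqrt(345) /10 + 229253 /36312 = 8.17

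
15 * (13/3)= 65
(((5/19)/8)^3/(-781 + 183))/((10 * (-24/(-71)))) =-1775/100802936832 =-0.00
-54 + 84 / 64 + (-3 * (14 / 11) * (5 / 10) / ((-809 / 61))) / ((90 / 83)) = -112244327 / 2135760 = -52.55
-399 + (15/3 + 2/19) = -7484/19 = -393.89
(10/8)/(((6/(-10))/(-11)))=275/12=22.92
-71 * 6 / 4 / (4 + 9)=-213 / 26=-8.19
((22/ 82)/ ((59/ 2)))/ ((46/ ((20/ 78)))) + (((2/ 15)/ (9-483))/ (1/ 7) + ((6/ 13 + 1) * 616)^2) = 27093925647134539/ 33426431415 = 810553.94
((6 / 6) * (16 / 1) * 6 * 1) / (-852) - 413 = -29331 / 71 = -413.11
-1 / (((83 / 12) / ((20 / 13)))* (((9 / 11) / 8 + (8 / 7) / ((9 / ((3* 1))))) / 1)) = -443520 / 963547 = -0.46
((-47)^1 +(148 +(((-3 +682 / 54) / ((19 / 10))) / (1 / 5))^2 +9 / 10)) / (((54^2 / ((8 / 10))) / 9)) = 1958169211 / 1065834450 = 1.84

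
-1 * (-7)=7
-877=-877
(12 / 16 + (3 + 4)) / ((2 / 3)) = 93 / 8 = 11.62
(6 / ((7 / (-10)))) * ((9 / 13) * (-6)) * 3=9720 / 91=106.81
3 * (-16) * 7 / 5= -336 / 5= -67.20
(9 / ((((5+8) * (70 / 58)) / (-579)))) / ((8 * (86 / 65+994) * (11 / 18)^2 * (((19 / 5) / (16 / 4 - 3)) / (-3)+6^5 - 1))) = -183609585 / 12779437368544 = -0.00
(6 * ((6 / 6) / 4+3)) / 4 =39 / 8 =4.88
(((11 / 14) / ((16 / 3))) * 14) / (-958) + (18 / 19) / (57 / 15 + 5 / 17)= 1936137 / 8445728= 0.23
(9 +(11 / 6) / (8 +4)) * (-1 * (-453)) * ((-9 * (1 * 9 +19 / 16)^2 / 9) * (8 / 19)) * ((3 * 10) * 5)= -66096365525 / 2432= -27177781.88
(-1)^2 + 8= 9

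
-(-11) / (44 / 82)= 41 / 2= 20.50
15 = 15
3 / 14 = 0.21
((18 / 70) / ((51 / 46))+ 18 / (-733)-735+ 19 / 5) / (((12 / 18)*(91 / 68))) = -1912868808 / 2334605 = -819.35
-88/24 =-11/3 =-3.67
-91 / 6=-15.17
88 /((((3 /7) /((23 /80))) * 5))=1771 /150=11.81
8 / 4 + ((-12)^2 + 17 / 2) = 309 / 2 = 154.50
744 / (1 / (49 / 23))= 1585.04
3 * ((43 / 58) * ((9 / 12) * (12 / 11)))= 1161 / 638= 1.82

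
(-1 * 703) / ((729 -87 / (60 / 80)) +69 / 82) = -57646 / 50335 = -1.15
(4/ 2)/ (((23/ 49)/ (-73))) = -7154/ 23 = -311.04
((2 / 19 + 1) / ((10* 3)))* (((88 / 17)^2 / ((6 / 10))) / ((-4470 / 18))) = -27104 / 4090795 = -0.01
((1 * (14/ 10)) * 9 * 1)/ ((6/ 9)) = 189/ 10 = 18.90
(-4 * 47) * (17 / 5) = -3196 / 5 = -639.20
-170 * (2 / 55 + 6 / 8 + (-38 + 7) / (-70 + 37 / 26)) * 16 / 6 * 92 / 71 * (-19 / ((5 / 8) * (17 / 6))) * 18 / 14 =10035.34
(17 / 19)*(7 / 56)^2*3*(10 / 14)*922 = 117555 / 4256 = 27.62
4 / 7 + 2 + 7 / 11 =247 / 77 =3.21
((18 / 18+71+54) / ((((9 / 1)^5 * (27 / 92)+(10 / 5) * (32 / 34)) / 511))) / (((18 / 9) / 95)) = 956647188 / 5421287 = 176.46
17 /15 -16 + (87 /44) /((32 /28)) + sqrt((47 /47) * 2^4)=-48241 /5280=-9.14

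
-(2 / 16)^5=-1 / 32768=-0.00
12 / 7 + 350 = 2462 / 7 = 351.71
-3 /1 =-3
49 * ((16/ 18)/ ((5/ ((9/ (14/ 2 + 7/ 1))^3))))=2.31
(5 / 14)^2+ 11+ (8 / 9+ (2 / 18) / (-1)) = 21001 / 1764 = 11.91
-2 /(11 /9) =-18 /11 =-1.64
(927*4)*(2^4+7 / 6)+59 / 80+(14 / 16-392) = 5061089 / 80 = 63263.61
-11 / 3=-3.67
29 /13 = 2.23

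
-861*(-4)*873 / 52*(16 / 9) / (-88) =-1168.07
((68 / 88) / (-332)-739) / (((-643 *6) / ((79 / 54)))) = 426416167 / 1521656928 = 0.28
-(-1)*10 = 10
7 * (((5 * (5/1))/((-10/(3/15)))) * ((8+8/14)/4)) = -15/2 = -7.50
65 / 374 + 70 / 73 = 30925 / 27302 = 1.13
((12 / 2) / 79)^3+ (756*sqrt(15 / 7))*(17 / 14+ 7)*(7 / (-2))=216 / 493039-3105*sqrt(105)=-31816.78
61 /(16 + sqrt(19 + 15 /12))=122 /41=2.98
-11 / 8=-1.38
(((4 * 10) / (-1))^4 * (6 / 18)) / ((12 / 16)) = 10240000 / 9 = 1137777.78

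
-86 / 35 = -2.46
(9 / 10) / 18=1 / 20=0.05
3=3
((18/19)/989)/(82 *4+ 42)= 9/3476335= 0.00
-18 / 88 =-9 / 44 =-0.20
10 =10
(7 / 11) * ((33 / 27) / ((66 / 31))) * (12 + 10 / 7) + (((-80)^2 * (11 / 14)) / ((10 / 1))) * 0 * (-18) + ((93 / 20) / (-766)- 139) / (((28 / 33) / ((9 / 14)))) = -179097578677 / 1783615680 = -100.41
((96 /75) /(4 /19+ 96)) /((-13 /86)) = -13072 /148525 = -0.09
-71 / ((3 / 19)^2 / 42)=-358834 / 3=-119611.33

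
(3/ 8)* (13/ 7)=39/ 56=0.70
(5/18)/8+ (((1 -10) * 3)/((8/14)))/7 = -6.72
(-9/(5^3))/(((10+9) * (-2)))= 9/4750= 0.00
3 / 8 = 0.38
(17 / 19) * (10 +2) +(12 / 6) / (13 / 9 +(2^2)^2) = 32370 / 2983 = 10.85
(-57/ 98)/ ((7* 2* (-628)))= 57/ 861616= 0.00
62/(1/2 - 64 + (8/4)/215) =-26660/27301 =-0.98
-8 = -8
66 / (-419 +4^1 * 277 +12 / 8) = 132 / 1381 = 0.10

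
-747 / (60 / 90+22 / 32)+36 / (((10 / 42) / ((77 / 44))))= -18657 / 65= -287.03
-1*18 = -18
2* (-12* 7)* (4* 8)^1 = -5376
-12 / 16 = -3 / 4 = -0.75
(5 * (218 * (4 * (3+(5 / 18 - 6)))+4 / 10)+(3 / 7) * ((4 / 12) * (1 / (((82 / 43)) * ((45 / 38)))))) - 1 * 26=-153595843 / 12915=-11892.83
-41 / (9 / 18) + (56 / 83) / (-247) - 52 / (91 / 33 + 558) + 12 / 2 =-28868412376 / 379371005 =-76.10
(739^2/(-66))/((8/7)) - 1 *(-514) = -3551455/528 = -6726.24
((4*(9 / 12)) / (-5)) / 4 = -3 / 20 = -0.15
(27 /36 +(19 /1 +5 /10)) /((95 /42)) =1701 /190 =8.95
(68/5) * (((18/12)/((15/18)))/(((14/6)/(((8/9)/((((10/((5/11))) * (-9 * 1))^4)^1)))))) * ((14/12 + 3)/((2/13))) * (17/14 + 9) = 2873/1711607436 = 0.00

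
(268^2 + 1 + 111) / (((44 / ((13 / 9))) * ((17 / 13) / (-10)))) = -30392960 / 1683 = -18058.80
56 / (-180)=-14 / 45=-0.31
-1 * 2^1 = -2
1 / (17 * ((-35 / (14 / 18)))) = -1 / 765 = -0.00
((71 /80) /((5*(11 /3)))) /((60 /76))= 1349 /22000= 0.06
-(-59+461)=-402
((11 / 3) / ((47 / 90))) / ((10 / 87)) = 2871 / 47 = 61.09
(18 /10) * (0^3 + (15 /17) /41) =27 /697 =0.04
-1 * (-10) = 10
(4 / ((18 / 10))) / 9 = 20 / 81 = 0.25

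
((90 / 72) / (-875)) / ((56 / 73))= -73 / 39200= -0.00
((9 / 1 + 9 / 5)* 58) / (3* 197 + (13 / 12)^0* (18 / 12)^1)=2088 / 1975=1.06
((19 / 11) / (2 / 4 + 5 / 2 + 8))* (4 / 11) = 76 / 1331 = 0.06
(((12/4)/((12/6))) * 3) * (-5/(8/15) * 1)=-675/16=-42.19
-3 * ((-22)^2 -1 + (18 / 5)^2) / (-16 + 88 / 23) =855531 / 7000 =122.22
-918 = -918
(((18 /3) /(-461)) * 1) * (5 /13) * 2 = -0.01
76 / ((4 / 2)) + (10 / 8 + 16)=221 / 4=55.25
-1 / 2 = -0.50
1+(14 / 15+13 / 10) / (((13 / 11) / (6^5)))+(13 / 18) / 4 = 68776469 / 4680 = 14695.83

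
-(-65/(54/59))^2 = -14707225/2916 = -5043.63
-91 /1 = -91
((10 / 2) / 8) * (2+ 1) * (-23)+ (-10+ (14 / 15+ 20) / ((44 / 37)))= -46889 / 1320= -35.52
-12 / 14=-0.86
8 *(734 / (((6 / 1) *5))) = 2936 / 15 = 195.73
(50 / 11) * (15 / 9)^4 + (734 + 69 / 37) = 25415507 / 32967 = 770.94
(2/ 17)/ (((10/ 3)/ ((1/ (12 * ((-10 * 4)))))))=-0.00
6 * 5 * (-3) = -90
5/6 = 0.83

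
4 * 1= 4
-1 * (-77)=77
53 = 53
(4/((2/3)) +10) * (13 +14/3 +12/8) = 920/3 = 306.67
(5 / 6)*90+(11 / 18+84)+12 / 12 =2891 / 18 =160.61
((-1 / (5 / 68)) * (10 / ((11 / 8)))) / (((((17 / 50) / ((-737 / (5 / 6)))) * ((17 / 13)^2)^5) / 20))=709364655658214400 / 2015993900449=351868.45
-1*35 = -35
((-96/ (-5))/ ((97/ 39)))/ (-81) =-416/ 4365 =-0.10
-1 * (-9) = 9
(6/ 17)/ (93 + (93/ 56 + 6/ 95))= 10640/ 2855609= 0.00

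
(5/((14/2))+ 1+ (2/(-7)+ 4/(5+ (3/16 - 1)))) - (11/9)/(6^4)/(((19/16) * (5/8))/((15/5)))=25767758/10826865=2.38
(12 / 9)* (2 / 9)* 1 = 8 / 27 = 0.30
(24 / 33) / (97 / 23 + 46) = 184 / 12705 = 0.01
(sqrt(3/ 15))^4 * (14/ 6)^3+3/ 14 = 6827/ 9450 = 0.72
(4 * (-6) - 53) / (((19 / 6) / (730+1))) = -337722 / 19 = -17774.84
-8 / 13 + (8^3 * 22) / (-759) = -13864 / 897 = -15.46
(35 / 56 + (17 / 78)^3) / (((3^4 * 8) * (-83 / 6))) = -75377 / 1063471032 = -0.00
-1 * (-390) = 390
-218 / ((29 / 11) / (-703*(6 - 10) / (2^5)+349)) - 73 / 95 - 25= -398381943 / 11020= -36150.81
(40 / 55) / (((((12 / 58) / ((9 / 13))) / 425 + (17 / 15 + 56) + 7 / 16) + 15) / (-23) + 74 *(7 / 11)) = 36284800 / 2192018623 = 0.02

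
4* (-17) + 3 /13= -881 /13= -67.77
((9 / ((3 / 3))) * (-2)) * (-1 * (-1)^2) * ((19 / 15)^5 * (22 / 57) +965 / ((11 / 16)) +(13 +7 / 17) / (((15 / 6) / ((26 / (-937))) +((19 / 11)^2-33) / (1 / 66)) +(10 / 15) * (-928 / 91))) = 29877815704971626444 / 1181502116128125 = 25287.99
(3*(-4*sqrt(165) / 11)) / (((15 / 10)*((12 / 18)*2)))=-6*sqrt(165) / 11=-7.01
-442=-442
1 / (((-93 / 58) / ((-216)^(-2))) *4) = -29 / 8678016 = -0.00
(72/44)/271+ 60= 178878/2981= 60.01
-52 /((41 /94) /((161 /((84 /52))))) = -11882.21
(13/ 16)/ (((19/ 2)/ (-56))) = -91/ 19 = -4.79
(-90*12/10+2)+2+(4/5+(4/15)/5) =-7736/75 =-103.15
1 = 1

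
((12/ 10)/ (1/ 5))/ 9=2/ 3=0.67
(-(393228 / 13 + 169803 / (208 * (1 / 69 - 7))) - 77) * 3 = -9085732923 / 100256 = -90625.33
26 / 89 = 0.29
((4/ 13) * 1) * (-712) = -2848/ 13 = -219.08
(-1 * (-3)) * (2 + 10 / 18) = 23 / 3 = 7.67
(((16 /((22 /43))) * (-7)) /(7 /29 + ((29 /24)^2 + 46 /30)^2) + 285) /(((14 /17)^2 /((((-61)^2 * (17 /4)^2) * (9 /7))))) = 1046380259567870497755 /31439489474624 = 33282355.31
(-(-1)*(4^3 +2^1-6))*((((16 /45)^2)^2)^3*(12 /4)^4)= 1125899906842624 /56751048193359375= 0.02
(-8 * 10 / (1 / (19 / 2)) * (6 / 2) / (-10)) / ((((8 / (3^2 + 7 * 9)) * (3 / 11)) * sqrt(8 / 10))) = 3762 * sqrt(5) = 8412.09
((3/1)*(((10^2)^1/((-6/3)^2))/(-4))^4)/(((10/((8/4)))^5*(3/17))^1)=2125/256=8.30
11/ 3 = 3.67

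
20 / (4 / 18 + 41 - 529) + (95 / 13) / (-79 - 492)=-175319 / 3258697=-0.05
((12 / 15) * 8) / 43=32 / 215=0.15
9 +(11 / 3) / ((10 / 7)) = 347 / 30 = 11.57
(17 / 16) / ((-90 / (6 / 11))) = -17 / 2640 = -0.01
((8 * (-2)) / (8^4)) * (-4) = 1 / 64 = 0.02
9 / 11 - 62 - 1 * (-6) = -607 / 11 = -55.18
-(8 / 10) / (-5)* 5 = 4 / 5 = 0.80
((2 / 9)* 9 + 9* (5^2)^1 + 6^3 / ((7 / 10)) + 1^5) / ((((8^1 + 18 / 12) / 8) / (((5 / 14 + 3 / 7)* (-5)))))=-1652640 / 931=-1775.12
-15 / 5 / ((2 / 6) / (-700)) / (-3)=-2100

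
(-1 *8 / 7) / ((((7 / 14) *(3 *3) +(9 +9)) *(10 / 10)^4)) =-16 / 315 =-0.05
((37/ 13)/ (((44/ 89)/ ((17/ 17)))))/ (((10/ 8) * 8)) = 0.58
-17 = -17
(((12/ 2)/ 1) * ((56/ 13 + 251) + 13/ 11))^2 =48429924624/ 20449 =2368327.28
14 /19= 0.74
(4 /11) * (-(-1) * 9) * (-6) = -216 /11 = -19.64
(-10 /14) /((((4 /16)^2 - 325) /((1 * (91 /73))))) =1040 /379527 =0.00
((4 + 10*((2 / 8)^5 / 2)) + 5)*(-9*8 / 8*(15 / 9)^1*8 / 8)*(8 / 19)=-138315 / 2432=-56.87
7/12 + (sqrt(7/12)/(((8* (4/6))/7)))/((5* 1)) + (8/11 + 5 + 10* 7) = 76.51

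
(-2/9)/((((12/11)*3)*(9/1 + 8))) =-11/2754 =-0.00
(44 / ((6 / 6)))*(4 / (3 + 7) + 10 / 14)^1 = 49.03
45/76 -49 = -3679/76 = -48.41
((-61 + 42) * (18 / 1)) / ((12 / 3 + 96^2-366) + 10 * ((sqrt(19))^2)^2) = -9 / 328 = -0.03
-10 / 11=-0.91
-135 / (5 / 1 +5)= -27 / 2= -13.50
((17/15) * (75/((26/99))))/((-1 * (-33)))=255/26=9.81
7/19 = 0.37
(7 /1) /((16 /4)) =7 /4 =1.75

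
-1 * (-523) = 523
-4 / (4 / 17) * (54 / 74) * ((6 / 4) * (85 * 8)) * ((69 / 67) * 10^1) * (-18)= 5814795600 / 2479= 2345621.46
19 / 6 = 3.17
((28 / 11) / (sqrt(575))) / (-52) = -7 * sqrt(23) / 16445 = -0.00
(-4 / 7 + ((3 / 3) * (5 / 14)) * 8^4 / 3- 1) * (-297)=-1010493 / 7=-144356.14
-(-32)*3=96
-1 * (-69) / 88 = 69 / 88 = 0.78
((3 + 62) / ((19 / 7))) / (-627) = -455 / 11913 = -0.04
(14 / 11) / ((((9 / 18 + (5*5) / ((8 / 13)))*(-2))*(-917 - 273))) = 0.00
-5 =-5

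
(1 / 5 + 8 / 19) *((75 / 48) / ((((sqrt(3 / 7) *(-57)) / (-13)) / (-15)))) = -19175 *sqrt(21) / 17328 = -5.07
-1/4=-0.25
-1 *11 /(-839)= 11 /839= 0.01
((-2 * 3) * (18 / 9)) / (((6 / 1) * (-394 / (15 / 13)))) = 15 / 2561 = 0.01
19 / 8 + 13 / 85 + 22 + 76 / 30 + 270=297.06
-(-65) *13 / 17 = 49.71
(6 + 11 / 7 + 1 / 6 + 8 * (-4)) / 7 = -1019 / 294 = -3.47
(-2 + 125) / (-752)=-123 / 752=-0.16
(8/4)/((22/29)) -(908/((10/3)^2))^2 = -45894214/6875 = -6675.52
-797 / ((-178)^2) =-797 / 31684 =-0.03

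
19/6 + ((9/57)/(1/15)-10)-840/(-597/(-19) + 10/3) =-923807/32262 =-28.63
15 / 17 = 0.88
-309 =-309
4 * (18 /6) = 12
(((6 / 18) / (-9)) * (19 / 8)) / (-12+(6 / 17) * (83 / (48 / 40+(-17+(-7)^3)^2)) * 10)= 34884323 / 4758059664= 0.01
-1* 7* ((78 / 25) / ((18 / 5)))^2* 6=-2366 / 75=-31.55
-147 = -147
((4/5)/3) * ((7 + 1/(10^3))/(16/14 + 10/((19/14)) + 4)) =931133/6240000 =0.15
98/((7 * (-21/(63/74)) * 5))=-21/185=-0.11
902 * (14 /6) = 6314 /3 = 2104.67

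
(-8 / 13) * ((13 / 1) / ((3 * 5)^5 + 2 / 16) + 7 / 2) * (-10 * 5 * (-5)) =-42525215000 / 78975013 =-538.46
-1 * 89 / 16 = -89 / 16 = -5.56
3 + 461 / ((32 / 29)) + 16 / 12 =40523 / 96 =422.11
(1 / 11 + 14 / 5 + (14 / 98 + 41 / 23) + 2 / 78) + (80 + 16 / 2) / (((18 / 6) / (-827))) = -8375937074 / 345345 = -24253.82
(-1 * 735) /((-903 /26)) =910 /43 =21.16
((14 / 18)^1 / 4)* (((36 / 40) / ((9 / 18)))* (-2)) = -7 / 10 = -0.70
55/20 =11/4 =2.75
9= 9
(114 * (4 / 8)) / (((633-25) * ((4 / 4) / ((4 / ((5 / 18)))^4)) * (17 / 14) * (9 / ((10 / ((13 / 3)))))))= 23514624 / 27625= 851.21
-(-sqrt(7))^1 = sqrt(7) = 2.65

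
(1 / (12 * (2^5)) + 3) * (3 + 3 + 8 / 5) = 21907 / 960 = 22.82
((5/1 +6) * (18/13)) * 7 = 1386/13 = 106.62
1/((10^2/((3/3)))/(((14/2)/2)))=0.04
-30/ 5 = -6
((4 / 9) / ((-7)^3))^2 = 16 / 9529569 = 0.00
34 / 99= 0.34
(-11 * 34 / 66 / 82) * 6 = -17 / 41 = -0.41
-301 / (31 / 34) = -10234 / 31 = -330.13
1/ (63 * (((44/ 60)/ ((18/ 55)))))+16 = 13558/ 847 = 16.01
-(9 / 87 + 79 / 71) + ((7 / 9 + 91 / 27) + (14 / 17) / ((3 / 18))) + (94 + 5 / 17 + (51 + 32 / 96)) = 145070549 / 945081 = 153.50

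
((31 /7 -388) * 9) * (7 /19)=-24165 /19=-1271.84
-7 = -7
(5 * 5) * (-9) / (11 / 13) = -2925 / 11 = -265.91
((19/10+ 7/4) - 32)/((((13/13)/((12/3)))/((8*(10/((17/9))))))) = -81648/17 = -4802.82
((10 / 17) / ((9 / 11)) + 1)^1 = 263 / 153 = 1.72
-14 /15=-0.93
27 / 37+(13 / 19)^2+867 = 11596519 / 13357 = 868.20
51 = 51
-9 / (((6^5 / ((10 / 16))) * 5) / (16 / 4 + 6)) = -5 / 3456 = -0.00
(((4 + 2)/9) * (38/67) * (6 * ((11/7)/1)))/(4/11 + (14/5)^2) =57475/132258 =0.43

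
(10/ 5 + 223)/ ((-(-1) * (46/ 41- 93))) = -2.45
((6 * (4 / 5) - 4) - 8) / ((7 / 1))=-36 / 35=-1.03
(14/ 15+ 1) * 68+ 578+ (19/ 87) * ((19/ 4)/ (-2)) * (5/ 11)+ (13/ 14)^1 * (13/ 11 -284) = 119674693/ 267960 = 446.61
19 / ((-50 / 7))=-133 / 50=-2.66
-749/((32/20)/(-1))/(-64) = -3745/512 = -7.31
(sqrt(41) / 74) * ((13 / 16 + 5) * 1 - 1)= 77 * sqrt(41) / 1184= 0.42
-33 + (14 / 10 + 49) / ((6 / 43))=1641 / 5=328.20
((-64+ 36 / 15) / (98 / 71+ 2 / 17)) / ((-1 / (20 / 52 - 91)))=-54741071 / 14690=-3726.42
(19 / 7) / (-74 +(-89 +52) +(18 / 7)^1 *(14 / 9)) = -19 / 749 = -0.03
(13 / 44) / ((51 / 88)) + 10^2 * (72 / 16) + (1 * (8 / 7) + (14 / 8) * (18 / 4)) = 1312411 / 2856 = 459.53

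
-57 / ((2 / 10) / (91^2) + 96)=-2360085 / 3974881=-0.59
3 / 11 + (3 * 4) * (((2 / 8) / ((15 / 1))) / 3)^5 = 47239200011 / 173210400000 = 0.27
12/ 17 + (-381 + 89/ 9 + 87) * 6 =-86902/ 51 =-1703.96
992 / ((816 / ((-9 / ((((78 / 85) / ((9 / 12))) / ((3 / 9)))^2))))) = -0.81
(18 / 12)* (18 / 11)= 27 / 11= 2.45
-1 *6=-6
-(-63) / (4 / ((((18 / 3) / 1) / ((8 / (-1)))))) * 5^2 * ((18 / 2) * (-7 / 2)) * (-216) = -8037225 / 4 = -2009306.25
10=10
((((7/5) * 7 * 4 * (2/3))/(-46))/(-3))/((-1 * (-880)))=49/227700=0.00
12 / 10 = 6 / 5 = 1.20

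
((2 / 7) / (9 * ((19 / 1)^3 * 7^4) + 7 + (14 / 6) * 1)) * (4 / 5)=24 / 15562694735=0.00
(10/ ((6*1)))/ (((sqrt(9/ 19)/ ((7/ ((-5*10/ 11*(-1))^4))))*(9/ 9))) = 0.04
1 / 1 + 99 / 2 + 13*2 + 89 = 331 / 2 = 165.50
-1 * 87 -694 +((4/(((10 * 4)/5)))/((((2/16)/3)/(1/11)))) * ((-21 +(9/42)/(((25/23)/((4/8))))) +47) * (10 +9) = -462092/1925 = -240.05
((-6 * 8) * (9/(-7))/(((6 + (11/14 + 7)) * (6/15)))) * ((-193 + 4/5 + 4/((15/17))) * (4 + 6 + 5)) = -6080400/193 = -31504.66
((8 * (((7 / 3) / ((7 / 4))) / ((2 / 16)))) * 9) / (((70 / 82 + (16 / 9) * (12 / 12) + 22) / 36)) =10202112 / 9089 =1122.47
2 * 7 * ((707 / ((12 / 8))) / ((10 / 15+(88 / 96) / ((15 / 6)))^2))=5938800 / 961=6179.81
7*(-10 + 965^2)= 6518505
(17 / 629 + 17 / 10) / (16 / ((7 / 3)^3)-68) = -219177 / 8470040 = -0.03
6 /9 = 2 /3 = 0.67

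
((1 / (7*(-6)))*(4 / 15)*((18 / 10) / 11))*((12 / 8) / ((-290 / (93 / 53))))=279 / 29587250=0.00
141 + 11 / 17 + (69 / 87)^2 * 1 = 2034121 / 14297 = 142.28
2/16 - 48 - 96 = -1151/8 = -143.88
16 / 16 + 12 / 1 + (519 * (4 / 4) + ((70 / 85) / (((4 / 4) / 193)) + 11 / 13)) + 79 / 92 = 14082879 / 20332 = 692.65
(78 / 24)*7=22.75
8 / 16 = 1 / 2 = 0.50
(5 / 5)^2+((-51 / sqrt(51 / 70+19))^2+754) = 886.84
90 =90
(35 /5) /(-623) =-1 /89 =-0.01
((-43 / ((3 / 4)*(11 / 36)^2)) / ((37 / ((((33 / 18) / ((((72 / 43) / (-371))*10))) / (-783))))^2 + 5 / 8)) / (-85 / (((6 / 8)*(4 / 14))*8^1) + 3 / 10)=1815382552467456 / 74108207131478451653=0.00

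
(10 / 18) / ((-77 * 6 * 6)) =-5 / 24948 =-0.00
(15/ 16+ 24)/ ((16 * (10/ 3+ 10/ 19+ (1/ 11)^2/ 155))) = 0.40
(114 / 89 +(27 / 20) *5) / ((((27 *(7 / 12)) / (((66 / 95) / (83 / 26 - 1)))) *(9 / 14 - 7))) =-1090232 / 42892215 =-0.03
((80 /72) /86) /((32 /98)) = 245 /6192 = 0.04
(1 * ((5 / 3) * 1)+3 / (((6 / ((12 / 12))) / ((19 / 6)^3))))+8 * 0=7579 / 432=17.54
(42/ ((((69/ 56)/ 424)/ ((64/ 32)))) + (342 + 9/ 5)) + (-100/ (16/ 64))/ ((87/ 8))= 292273639/ 10005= 29212.76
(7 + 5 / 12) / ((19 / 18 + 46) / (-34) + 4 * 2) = 4539 / 4049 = 1.12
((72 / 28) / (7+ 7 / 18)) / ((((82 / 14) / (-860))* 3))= -92880 / 5453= -17.03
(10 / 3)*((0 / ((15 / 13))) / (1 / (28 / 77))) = 0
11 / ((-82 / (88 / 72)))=-121 / 738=-0.16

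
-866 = -866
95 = 95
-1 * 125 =-125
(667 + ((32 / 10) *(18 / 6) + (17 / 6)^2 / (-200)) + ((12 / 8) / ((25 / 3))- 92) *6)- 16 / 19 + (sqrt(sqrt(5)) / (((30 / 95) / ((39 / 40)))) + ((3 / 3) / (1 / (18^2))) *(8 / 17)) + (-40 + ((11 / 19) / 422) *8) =247 *5^(1 / 4) / 80 + 116433341671 / 490701600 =241.90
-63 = -63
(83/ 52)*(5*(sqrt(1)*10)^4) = 1037500/ 13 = 79807.69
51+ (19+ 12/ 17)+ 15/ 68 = 4823/ 68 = 70.93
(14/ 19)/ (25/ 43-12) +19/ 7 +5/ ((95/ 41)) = 313954/ 65303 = 4.81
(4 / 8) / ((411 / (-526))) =-263 / 411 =-0.64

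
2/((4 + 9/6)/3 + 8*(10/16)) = 12/41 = 0.29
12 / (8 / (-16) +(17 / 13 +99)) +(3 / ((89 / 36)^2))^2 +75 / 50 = 1.86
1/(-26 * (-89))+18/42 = 6949/16198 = 0.43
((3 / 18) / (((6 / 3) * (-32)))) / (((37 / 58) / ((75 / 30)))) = -145 / 14208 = -0.01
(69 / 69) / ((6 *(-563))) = -1 / 3378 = -0.00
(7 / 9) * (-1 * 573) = -1337 / 3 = -445.67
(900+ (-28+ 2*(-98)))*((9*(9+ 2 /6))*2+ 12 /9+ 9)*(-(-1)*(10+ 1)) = 3978260 /3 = 1326086.67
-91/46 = -1.98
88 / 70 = 44 / 35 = 1.26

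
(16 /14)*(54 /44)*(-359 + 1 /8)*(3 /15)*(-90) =63423 /7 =9060.43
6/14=3/7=0.43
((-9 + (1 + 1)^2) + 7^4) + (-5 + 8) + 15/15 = 2400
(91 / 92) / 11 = 91 / 1012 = 0.09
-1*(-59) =59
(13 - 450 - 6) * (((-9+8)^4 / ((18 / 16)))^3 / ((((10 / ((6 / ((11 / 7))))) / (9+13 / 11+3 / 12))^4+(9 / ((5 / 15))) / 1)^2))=-23184727779576133028361936121357824 / 54338941807967256923551343019959449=-0.43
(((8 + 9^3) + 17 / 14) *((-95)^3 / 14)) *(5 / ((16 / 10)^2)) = -1107621328125 / 12544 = -88298894.14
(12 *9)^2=11664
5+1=6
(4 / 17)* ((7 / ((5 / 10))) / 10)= 28 / 85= 0.33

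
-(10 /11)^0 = -1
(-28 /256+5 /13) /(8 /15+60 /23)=79005 /901888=0.09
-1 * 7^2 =-49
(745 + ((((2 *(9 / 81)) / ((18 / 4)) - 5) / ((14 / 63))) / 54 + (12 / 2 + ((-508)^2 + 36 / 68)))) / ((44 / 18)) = 4276660991 / 40392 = 105878.91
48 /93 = 16 /31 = 0.52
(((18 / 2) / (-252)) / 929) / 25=-1 / 650300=-0.00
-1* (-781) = 781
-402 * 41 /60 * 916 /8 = -629063 /20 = -31453.15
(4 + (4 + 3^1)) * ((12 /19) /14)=66 /133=0.50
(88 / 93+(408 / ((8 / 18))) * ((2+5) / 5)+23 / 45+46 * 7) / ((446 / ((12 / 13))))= 4488154 / 1348035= 3.33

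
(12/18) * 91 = 182/3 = 60.67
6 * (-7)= -42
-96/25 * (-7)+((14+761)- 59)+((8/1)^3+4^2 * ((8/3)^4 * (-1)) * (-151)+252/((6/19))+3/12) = 1006223953/8100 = 124225.18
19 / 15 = 1.27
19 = 19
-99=-99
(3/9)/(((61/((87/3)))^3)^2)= 0.00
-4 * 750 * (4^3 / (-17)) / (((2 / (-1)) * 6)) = -16000 / 17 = -941.18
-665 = -665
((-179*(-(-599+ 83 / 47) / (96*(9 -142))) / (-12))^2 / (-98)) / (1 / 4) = -128805621025 / 6482073765888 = -0.02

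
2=2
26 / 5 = 5.20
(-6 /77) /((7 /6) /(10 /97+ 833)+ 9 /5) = -14545980 /336273553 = -0.04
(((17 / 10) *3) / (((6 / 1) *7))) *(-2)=-17 / 70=-0.24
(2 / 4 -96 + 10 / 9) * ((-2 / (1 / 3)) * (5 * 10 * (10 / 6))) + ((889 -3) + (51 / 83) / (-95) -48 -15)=3407557486 / 70965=48017.44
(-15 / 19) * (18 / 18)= -15 / 19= -0.79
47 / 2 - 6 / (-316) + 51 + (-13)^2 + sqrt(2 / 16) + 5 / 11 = sqrt(2) / 4 + 212013 / 869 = 244.33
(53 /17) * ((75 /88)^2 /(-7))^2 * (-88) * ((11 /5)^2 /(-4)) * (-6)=-201234375 /9382912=-21.45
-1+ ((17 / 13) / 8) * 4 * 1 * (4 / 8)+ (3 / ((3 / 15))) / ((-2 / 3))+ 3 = -1049 / 52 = -20.17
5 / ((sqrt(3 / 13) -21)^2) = 845 / (273 -sqrt(39))^2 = 0.01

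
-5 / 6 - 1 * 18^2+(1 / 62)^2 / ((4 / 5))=-14983897 / 46128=-324.83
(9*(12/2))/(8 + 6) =27/7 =3.86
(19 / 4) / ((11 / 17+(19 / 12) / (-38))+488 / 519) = 335274 / 109099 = 3.07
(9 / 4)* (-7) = -63 / 4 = -15.75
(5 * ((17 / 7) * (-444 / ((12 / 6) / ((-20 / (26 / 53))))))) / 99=3333700 / 3003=1110.12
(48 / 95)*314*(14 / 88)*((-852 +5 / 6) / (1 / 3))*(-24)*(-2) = -3232853568 / 1045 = -3093639.78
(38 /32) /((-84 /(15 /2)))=-0.11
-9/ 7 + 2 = 5/ 7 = 0.71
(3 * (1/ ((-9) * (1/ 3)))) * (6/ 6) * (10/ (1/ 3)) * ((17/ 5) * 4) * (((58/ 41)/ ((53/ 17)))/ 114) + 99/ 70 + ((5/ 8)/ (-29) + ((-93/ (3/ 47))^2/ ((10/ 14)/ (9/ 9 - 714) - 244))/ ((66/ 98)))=-174052346618764737709/ 13472943101836680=-12918.66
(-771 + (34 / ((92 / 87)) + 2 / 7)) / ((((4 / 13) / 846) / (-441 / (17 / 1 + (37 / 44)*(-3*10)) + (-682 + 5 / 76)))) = 11303370466322805 / 8858864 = 1275939044.37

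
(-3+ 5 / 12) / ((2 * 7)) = -31 / 168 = -0.18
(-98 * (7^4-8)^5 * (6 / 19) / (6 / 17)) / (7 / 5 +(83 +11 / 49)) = -32029825639319477926810 / 393927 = -81309038576486196.50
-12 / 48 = -1 / 4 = -0.25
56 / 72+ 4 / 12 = 1.11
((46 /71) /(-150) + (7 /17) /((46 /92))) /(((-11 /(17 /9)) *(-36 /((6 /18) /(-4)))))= -0.00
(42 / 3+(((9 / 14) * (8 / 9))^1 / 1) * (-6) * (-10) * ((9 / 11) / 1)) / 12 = 1619 / 462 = 3.50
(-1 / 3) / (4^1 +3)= -1 / 21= -0.05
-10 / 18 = -0.56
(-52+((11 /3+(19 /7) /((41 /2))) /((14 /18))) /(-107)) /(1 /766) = -8569922974 /214963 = -39866.97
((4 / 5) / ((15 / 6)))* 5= 8 / 5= 1.60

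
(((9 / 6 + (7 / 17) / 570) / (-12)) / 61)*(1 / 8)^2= -7271 / 226978560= -0.00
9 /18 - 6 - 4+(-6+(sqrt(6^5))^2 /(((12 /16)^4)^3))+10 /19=20399850253 /83106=245467.84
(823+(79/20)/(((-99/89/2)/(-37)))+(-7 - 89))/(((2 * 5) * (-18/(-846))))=46054219/9900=4651.94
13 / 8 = 1.62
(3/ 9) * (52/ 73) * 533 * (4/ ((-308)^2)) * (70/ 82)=845/ 185493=0.00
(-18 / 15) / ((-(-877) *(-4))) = 3 / 8770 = 0.00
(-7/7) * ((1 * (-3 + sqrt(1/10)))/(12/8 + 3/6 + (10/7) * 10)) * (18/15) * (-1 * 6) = -126/95 + 21 * sqrt(10)/475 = -1.19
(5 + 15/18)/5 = 7/6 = 1.17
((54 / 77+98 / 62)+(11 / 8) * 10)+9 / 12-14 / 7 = 70569 / 4774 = 14.78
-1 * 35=-35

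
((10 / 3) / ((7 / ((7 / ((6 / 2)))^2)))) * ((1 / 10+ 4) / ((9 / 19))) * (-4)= -21812 / 243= -89.76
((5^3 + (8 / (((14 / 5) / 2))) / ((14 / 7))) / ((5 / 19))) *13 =44213 / 7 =6316.14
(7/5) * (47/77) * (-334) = -285.42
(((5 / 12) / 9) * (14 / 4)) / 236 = 35 / 50976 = 0.00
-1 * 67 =-67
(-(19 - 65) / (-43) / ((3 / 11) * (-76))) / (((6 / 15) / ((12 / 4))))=1265 / 3268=0.39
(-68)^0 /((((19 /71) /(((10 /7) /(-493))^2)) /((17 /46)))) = 3550 /306141661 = 0.00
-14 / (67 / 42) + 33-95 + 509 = 29361 / 67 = 438.22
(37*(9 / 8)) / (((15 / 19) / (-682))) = -35958.45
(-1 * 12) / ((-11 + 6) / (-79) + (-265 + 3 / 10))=9480 / 209063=0.05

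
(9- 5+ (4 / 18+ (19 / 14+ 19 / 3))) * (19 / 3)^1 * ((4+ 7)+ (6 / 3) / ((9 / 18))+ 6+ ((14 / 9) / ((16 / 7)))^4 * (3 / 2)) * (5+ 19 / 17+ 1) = 188314432182745 / 16446799872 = 11449.91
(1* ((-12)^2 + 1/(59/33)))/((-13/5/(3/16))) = -127935/12272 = -10.42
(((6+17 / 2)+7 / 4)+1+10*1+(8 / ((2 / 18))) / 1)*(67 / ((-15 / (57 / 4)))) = -505381 / 80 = -6317.26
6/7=0.86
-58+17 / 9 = -505 / 9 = -56.11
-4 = -4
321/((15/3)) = 321/5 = 64.20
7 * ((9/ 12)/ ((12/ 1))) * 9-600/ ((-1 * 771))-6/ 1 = -5281/ 4112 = -1.28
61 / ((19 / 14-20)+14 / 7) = -854 / 233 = -3.67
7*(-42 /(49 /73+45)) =-10731 /1667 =-6.44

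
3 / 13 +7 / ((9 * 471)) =12808 / 55107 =0.23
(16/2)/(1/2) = 16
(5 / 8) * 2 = 5 / 4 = 1.25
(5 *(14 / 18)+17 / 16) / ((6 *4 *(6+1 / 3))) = 713 / 21888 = 0.03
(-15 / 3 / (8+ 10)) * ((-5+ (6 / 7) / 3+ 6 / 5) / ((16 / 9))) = 0.55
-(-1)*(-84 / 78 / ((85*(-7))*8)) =0.00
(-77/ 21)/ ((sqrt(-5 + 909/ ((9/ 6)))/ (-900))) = 3300*sqrt(601)/ 601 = 134.61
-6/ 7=-0.86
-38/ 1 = -38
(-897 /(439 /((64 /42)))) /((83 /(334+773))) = -10591776 /255059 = -41.53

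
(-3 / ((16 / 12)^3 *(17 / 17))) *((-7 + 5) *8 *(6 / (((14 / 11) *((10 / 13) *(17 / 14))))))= 34749 / 340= 102.20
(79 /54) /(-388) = -79 /20952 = -0.00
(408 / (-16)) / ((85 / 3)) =-9 / 10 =-0.90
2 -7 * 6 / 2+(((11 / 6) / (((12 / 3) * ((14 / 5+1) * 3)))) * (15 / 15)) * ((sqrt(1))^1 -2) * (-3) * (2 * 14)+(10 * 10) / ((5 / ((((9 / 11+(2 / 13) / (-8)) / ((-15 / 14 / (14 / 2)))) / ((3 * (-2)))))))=86885 / 48906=1.78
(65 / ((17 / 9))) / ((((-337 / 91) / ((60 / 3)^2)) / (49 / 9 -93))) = 1864408000 / 5729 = 325433.41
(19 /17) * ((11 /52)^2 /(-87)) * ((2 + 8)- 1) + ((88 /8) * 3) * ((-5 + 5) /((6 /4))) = -6897 /1333072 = -0.01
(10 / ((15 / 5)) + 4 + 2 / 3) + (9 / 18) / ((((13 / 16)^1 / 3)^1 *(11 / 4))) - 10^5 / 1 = -14298760 / 143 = -99991.33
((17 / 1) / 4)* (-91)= -1547 / 4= -386.75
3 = 3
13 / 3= 4.33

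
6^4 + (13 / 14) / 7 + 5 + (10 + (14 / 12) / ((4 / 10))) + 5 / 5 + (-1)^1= 772661 / 588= 1314.05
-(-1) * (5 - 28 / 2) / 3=-3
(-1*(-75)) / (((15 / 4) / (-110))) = -2200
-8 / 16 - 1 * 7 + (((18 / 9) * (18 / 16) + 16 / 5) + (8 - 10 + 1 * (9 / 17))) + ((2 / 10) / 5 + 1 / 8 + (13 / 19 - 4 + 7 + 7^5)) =1085753429 / 64600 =16807.33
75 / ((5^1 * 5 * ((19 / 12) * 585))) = 4 / 1235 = 0.00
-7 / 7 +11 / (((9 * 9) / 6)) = -5 / 27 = -0.19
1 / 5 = 0.20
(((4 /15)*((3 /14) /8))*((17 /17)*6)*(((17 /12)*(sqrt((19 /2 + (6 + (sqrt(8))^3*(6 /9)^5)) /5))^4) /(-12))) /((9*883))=-1000335097 /157672167408000 - 8432*sqrt(2) /5069192625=-0.00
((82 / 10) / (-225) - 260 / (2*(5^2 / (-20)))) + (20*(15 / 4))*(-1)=32584 / 1125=28.96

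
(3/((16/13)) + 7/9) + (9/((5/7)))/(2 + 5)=3611/720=5.02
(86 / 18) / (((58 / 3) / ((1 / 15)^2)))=43 / 39150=0.00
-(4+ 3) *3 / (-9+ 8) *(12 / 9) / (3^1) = 28 / 3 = 9.33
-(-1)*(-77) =-77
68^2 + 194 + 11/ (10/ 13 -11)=640651/ 133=4816.92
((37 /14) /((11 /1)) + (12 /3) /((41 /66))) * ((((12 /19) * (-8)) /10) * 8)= -8097216 /299915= -27.00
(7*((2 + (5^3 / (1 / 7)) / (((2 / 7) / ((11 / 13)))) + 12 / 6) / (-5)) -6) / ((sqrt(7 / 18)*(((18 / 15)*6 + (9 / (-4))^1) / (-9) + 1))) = -315422*sqrt(14) / 91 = -12969.24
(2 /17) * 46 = 5.41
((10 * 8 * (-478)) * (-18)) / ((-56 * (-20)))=4302 / 7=614.57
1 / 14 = 0.07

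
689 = 689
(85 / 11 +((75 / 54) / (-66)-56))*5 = -286865 / 1188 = -241.47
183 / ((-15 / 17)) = -1037 / 5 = -207.40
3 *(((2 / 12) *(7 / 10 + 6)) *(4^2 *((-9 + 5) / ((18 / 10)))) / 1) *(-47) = 50384 / 9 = 5598.22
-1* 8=-8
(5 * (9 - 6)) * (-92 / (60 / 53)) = -1219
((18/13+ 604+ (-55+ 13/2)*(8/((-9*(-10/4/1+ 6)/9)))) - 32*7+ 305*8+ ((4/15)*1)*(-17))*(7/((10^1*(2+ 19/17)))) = 33968737/51675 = 657.35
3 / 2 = 1.50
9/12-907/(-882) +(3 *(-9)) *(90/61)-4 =-4525579/107604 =-42.06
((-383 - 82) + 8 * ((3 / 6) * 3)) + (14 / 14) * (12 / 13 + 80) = -4837 / 13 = -372.08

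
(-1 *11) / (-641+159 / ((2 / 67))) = -22 / 9371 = -0.00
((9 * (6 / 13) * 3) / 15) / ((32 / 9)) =243 / 1040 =0.23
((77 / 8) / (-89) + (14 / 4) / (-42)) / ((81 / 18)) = -409 / 9612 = -0.04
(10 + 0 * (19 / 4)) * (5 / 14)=25 / 7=3.57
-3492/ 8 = -873/ 2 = -436.50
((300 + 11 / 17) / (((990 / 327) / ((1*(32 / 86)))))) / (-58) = -0.64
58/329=0.18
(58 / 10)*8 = 232 / 5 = 46.40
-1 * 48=-48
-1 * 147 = -147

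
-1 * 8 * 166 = -1328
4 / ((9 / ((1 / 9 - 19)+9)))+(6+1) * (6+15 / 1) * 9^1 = 106807 / 81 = 1318.60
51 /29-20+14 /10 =-16.84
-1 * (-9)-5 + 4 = 8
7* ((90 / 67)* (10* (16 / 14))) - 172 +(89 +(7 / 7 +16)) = 2778 / 67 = 41.46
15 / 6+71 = 73.50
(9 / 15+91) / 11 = 458 / 55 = 8.33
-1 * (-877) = 877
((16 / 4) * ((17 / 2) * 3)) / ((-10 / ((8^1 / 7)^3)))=-26112 / 1715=-15.23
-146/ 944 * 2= -73/ 236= -0.31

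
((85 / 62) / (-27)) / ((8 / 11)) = -935 / 13392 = -0.07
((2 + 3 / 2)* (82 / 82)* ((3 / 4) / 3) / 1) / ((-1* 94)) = -7 / 752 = -0.01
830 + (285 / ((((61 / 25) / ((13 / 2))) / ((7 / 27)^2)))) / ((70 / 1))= 49255585 / 59292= 830.73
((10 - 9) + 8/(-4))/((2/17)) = -17/2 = -8.50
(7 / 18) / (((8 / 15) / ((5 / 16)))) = 175 / 768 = 0.23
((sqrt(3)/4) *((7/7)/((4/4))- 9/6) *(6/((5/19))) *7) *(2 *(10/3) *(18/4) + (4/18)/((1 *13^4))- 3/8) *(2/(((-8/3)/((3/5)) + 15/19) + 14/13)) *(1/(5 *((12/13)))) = 13995129953 *sqrt(3)/140878400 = 172.07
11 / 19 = 0.58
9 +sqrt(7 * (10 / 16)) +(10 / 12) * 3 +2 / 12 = sqrt(70) / 4 +35 / 3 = 13.76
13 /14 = 0.93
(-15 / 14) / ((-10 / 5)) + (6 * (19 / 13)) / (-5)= -2217 / 1820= -1.22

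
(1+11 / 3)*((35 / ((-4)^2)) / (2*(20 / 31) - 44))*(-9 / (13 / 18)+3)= 311395 / 137696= 2.26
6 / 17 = 0.35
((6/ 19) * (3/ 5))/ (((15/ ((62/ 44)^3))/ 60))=268119/ 126445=2.12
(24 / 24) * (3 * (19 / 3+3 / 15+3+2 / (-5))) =137 / 5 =27.40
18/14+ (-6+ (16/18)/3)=-835/189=-4.42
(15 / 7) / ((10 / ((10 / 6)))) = 5 / 14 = 0.36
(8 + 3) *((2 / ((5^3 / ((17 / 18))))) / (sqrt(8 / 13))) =187 *sqrt(26) / 4500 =0.21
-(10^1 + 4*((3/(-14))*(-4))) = -94/7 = -13.43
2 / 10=1 / 5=0.20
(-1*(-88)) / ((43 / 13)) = 1144 / 43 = 26.60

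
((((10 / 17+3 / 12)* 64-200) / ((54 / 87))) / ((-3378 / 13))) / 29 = 8086 / 258417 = 0.03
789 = 789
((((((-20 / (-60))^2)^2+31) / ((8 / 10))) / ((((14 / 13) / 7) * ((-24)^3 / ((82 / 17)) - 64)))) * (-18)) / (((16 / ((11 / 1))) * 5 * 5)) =920491 / 21623040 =0.04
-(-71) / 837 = 71 / 837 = 0.08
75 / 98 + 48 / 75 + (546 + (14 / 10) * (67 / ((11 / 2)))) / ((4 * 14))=308843 / 26950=11.46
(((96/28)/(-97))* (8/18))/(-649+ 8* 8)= 32/1191645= 0.00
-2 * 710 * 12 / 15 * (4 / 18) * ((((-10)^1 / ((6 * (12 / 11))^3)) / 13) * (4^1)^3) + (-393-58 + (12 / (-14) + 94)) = -187198685 / 597051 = -313.54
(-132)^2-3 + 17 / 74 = 1289171 / 74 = 17421.23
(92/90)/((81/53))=2438/3645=0.67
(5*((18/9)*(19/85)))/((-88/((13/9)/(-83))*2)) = 247/1117512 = 0.00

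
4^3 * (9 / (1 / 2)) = 1152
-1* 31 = -31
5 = 5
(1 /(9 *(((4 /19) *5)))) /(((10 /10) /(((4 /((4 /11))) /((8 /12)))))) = 1.74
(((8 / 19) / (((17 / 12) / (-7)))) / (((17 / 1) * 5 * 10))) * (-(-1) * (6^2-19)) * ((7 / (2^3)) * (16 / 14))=-336 / 8075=-0.04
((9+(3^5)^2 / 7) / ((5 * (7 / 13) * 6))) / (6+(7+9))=64038 / 2695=23.76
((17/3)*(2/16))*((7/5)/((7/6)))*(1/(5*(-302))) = -17/30200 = -0.00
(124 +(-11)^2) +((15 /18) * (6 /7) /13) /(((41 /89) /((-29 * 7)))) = 117680 /533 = 220.79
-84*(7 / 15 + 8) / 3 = -237.07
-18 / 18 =-1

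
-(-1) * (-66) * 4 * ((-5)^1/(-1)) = -1320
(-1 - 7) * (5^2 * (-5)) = 1000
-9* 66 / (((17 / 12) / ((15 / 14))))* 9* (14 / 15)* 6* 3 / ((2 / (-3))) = 1732104 / 17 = 101888.47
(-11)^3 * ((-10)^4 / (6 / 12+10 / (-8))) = 17746666.67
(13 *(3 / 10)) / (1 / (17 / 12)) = 221 / 40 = 5.52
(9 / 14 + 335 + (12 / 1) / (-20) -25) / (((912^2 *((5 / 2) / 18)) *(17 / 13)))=0.00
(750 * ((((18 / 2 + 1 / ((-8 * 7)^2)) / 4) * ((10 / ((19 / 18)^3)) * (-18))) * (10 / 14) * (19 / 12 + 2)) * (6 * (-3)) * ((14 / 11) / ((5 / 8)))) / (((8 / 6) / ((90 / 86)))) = 140624270859375 / 7394002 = 19018695.27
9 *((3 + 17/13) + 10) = 1674/13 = 128.77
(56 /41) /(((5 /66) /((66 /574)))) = 17424 /8405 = 2.07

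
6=6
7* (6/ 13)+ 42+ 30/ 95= 11250/ 247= 45.55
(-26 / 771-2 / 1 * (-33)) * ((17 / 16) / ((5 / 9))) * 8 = 259386 / 257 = 1009.28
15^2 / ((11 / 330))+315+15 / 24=56525 / 8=7065.62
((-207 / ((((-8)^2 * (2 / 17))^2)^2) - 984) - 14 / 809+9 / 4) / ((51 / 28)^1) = -1492531463474513 / 2768844619776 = -539.04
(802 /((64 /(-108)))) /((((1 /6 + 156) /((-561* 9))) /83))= 13611715227 /3748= 3631727.65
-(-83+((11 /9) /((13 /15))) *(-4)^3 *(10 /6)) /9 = 27311 /1053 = 25.94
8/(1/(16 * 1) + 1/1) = 128/17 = 7.53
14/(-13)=-14/13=-1.08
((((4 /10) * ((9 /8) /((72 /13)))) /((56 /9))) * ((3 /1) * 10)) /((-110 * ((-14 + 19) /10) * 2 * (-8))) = 0.00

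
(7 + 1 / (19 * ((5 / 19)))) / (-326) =-18 / 815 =-0.02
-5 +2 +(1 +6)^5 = 16804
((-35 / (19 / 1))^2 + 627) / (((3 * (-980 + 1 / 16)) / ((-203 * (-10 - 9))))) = -827.07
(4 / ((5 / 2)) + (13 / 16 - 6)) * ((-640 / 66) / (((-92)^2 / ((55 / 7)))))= 205 / 6348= 0.03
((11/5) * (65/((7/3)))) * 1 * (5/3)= 715/7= 102.14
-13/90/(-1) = 13/90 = 0.14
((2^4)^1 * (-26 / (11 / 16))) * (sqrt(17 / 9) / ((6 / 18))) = -6656 * sqrt(17) / 11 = -2494.85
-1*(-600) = 600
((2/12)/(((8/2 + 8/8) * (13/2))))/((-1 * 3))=-1/585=-0.00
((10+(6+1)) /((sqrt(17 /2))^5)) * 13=1.05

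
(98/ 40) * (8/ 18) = 49/ 45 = 1.09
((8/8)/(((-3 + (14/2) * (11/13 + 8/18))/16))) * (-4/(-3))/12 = 104/353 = 0.29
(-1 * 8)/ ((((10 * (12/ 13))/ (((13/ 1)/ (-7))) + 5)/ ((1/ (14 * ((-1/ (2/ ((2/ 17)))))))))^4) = -68130645548641/ 3001250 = -22700756.53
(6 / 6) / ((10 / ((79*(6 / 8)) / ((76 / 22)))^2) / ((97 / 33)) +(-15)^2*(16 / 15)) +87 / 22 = 208794286131 / 52742985680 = 3.96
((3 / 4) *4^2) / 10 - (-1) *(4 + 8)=66 / 5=13.20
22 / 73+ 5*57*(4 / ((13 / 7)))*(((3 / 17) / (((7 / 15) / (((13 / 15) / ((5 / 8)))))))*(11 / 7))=4396634 / 8687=506.12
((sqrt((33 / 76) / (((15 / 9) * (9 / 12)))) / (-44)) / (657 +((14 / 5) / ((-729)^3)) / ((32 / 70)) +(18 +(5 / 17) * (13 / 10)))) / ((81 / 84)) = -13660159464 * sqrt(3135) / 37186687358760775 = -0.00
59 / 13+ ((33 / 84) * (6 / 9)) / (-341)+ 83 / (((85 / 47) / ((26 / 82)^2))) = 22133069519 / 2418471510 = 9.15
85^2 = 7225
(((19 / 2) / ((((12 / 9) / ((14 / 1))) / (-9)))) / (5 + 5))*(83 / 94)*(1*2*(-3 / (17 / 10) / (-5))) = -894159 / 15980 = -55.95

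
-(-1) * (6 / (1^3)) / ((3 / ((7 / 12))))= 7 / 6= 1.17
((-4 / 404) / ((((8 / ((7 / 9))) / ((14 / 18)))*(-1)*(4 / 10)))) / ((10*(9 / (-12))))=-49 / 196344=-0.00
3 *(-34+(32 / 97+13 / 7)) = -64803 / 679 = -95.44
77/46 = 1.67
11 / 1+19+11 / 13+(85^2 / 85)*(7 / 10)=2349 / 26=90.35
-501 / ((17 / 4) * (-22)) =1002 / 187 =5.36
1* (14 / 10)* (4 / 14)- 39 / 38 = -119 / 190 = -0.63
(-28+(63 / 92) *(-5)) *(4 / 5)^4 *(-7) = 1295168 / 14375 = 90.10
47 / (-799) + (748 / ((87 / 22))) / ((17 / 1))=16369 / 1479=11.07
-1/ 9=-0.11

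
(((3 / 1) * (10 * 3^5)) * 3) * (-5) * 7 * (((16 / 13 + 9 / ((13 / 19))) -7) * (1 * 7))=-514382400 / 13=-39567876.92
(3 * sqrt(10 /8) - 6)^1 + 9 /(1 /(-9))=-87 + 3 * sqrt(5) /2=-83.65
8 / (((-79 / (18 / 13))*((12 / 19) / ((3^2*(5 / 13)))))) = -10260 / 13351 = -0.77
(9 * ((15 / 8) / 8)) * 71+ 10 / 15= 28883 / 192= 150.43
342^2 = 116964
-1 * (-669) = 669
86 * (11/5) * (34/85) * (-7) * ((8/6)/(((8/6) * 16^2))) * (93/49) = -43989/11200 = -3.93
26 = 26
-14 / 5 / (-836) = 7 / 2090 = 0.00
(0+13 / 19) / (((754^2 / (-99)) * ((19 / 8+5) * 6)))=-33 / 12255893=-0.00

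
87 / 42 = 29 / 14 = 2.07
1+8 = 9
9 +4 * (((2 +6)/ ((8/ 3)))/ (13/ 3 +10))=9.84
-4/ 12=-1/ 3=-0.33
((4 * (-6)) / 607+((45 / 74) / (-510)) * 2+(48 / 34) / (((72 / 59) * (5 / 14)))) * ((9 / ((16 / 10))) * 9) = 988795971 / 6108848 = 161.86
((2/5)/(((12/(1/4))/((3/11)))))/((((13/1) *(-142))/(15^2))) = -45/162448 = -0.00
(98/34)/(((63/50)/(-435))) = -50750/51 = -995.10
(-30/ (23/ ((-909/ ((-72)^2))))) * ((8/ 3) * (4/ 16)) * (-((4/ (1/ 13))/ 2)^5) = -375005930/ 207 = -1811622.85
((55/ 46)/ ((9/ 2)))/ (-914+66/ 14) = -77/ 263511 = -0.00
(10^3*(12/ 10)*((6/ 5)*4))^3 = 191102976000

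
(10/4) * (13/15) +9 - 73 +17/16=-2917/48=-60.77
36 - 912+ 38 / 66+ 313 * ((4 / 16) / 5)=-567451 / 660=-859.77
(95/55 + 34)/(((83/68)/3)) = 87.81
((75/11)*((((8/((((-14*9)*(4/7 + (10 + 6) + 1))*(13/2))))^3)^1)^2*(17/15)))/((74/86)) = 958136320/3615265929230194821830821287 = 0.00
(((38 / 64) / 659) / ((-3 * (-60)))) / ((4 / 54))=57 / 843520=0.00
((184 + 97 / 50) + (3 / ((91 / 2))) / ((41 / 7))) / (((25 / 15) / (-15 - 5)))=-29733606 / 13325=-2231.42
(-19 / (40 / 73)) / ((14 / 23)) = -31901 / 560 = -56.97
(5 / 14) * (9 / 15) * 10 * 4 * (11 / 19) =660 / 133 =4.96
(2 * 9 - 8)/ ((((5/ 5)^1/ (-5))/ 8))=-400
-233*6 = -1398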